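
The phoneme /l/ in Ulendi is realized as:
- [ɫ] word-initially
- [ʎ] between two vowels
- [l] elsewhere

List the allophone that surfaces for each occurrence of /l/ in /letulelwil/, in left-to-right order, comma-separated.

[ɫ], [ʎ], [l], [l]

Occurrence 1 (position 1): word-initially → [ɫ].
Occurrence 2 (position 5): between two vowels → [ʎ].
Occurrence 3 (position 7): no conditioning environment matches → elsewhere allophone [l].
Occurrence 4 (position 10): no conditioning environment matches → elsewhere allophone [l].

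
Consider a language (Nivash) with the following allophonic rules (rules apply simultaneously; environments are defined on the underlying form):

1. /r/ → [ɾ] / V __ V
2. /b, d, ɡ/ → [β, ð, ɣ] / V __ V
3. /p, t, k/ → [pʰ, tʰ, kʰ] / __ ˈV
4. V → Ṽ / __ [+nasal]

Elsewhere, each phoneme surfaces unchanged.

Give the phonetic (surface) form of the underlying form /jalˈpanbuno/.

/j/ (word-initial): no rule targets it → [j].
/a/ — between /j/ and /l/; rule 4 does not apply here → [a].
/l/ (between /a/ and /p/): no rule targets it → [l].
Rule 3 applies to /p/ (between /l/ and /a/: immediately before a stressed vowel) → [pʰ].
/a/ (between /p/ and /n/) occurs before a nasal consonant → [ã] by rule 4.
/n/ stays [n].
/b/ (between /n/ and /u/) is in the target of rule 2 but the environment (between two vowels) is not met → [b].
Rule 4 applies to /u/ (between /b/ and /n/: before a nasal consonant) → [ũ].
/n/ (between /u/ and /o/) is unaffected → [n].
/o/ (word-final) fails the environment for rule 4, so it stays [o].

[jalˈpʰãnbũno]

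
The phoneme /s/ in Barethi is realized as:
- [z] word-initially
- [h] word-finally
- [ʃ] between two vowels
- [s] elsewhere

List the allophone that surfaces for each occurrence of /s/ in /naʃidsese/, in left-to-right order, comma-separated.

[s], [ʃ]

Occurrence 1 (position 6): no conditioning environment matches → elsewhere allophone [s].
Occurrence 2 (position 8): between two vowels → [ʃ].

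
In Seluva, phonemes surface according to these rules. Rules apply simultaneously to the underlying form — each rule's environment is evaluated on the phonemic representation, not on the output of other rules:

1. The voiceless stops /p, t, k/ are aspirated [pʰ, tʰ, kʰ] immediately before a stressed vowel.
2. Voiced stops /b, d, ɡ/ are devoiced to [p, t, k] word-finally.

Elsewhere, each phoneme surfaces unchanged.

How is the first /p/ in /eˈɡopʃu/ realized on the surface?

/p/ (between /o/ and /ʃ/): rule 1 targets it, but not immediately before a stressed vowel → unchanged [p].

[p]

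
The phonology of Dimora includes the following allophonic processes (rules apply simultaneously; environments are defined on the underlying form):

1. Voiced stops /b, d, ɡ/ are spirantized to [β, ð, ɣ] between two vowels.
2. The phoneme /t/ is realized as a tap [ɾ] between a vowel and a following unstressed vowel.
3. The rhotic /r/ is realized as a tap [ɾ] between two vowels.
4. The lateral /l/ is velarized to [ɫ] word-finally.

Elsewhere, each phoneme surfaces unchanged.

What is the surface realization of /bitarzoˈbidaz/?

/b/ (word-initial): rule 1 targets it, but not between two vowels → unchanged [b].
/i/ — not in any rule's target class → [i].
/t/ meets the environment for rule 2 (between a vowel and a following unstressed vowel) → [ɾ].
/a/ — not in any rule's target class → [a].
/r/ (between /a/ and /z/): rule 3 targets it, but not between two vowels → unchanged [r].
/z/ (between /r/ and /o/) is unaffected → [z].
/o/ (between /z/ and /b/): no rule targets it → [o].
/b/ (between /o/ and /i/) occurs between two vowels → [β] by rule 1.
/i/ (between /b/ and /d/): no rule targets it → [i].
/d/ (between /i/ and /a/): between two vowels, so rule 1 applies → [ð].
/a/ stays [a].
/z/ (word-final): no rule targets it → [z].

[biɾarzoˈβiðaz]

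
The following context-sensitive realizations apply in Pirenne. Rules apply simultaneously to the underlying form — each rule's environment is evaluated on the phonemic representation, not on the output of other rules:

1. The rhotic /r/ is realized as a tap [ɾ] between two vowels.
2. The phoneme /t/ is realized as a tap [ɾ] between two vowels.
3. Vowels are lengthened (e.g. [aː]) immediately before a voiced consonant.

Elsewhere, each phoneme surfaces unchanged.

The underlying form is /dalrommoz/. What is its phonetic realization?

/d/ stays [d].
/a/ meets the environment for rule 3 (before a voiced consonant) → [aː].
/l/ stays [l].
/r/ — between /l/ and /o/; rule 1 does not apply here → [r].
/o/ meets the environment for rule 3 (before a voiced consonant) → [oː].
/m/ (between /o/ and /m/) is unaffected → [m].
/m/ stays [m].
/o/ — between /m/ and /z/, before a voiced consonant — surfaces as [oː] (rule 3).
/z/ stays [z].

[daːlroːmmoːz]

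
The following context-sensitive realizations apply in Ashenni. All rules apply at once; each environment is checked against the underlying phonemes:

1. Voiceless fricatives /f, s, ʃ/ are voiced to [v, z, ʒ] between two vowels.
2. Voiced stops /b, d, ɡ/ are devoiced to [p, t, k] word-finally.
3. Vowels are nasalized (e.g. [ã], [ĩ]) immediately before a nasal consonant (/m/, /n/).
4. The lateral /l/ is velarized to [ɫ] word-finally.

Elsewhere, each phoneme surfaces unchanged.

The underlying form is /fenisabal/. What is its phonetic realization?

[fẽnizabaɫ]

/f/ (word-initial): rule 1 targets it, but not between two vowels → unchanged [f].
/e/ (between /f/ and /n/) occurs before a nasal consonant → [ẽ] by rule 3.
/n/ (between /e/ and /i/) is unaffected → [n].
/i/ (between /n/ and /s/) fails the environment for rule 3, so it stays [i].
Rule 1 applies to /s/ (between /i/ and /a/: between two vowels) → [z].
/a/ (between /s/ and /b/): rule 3 targets it, but not before a nasal consonant → unchanged [a].
/b/ (between /a/ and /a/): rule 2 targets it, but not word-finally → unchanged [b].
/a/ (between /b/ and /l/) is in the target of rule 3 but the environment (before a nasal consonant) is not met → [a].
/l/ (word-final): word-finally, so rule 4 applies → [ɫ].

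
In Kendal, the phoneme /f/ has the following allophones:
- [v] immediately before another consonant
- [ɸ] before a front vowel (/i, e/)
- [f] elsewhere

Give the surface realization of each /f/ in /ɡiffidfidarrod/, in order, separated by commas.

Occurrence 1 (position 3): immediately before another consonant → [v].
Occurrence 2 (position 4): before a front vowel (/i, e/) → [ɸ].
Occurrence 3 (position 7): before a front vowel (/i, e/) → [ɸ].

[v], [ɸ], [ɸ]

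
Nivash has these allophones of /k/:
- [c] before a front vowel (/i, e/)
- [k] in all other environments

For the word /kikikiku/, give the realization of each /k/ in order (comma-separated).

[c], [c], [c], [k]

Occurrence 1 (position 1): before a front vowel → [c].
Occurrence 2 (position 3): before a front vowel → [c].
Occurrence 3 (position 5): before a front vowel → [c].
Occurrence 4 (position 7): no conditioning environment matches → elsewhere allophone [k].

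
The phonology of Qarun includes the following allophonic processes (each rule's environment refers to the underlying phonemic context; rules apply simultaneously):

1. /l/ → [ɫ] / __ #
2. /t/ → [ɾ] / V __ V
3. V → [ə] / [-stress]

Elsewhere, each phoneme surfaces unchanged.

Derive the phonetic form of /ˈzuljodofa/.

[ˈzuljədəfə]

/u/ — between /z/ and /l/; rule 3 does not apply here → [u].
/l/ (between /u/ and /j/) fails the environment for rule 1, so it stays [l].
/o/ meets the environment for rule 3 (in an unstressed syllable) → [ə].
/o/ (between /d/ and /f/): in an unstressed syllable, so rule 3 applies → [ə].
/a/ (word-final) occurs in an unstressed syllable → [ə] by rule 3.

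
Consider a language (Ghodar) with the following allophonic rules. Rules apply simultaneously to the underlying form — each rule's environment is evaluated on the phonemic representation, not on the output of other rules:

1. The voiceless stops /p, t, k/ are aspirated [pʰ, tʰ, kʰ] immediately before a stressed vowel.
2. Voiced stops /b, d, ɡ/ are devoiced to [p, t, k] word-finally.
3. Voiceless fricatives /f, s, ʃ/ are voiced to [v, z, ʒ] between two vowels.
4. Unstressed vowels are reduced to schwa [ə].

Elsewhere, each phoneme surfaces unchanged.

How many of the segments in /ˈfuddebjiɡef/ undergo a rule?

Segments that undergo a rule: /e/ → [ə] (rule 4); /i/ → [ə] (rule 4); /e/ → [ə] (rule 4).
All other segments surface unchanged.

3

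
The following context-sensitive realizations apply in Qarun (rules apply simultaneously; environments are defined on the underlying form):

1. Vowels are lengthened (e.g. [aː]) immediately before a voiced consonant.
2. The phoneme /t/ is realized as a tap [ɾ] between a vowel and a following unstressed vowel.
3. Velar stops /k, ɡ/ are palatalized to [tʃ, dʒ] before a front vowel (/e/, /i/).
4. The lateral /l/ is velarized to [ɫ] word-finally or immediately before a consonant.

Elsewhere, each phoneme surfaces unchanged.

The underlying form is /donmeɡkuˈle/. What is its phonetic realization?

/d/ (word-initial) is unaffected → [d].
/o/ (between /d/ and /n/) occurs before a voiced consonant → [oː] by rule 1.
/n/ stays [n].
/m/ (between /n/ and /e/): no rule targets it → [m].
/e/ (between /m/ and /ɡ/): before a voiced consonant, so rule 1 applies → [eː].
/ɡ/ — between /e/ and /k/; rule 3 does not apply here → [ɡ].
/k/ — between /ɡ/ and /u/; rule 3 does not apply here → [k].
/u/ — between /k/ and /l/, before a voiced consonant — surfaces as [uː] (rule 1).
/l/ — between /u/ and /e/; rule 4 does not apply here → [l].
/e/ (word-final) fails the environment for rule 1, so it stays [e].

[doːnmeːɡkuːˈle]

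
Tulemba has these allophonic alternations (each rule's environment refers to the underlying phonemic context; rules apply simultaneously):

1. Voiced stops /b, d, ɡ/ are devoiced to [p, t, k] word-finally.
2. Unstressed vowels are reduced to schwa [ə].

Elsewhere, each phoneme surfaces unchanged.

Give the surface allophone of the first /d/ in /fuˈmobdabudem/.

[d]

/d/ (between /b/ and /a/) fails the environment for rule 1, so it stays [d].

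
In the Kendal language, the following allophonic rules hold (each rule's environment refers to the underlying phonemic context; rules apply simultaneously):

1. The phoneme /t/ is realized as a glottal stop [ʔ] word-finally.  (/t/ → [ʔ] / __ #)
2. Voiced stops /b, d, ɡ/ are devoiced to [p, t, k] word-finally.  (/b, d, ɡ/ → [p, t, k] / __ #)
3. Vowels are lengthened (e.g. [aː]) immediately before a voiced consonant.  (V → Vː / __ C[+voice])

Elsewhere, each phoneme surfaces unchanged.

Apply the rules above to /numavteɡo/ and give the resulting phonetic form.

[nuːmaːvteːɡo]

/n/ (word-initial): no rule targets it → [n].
/u/ meets the environment for rule 3 (before a voiced consonant) → [uː].
/m/ stays [m].
Rule 3 applies to /a/ (between /m/ and /v/: before a voiced consonant) → [aː].
/v/ (between /a/ and /t/) is unaffected → [v].
/t/ (between /v/ and /e/) is in the target of rule 1 but the environment (word-finally) is not met → [t].
/e/ (between /t/ and /ɡ/) occurs before a voiced consonant → [eː] by rule 3.
/ɡ/ — between /e/ and /o/; rule 2 does not apply here → [ɡ].
/o/ (word-final) fails the environment for rule 3, so it stays [o].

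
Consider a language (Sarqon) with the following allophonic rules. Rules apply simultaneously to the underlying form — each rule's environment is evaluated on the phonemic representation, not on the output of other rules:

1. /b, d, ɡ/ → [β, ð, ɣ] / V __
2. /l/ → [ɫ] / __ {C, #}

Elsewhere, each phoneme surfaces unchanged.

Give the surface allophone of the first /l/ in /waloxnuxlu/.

[l]

/l/ (between /a/ and /o/) is in the target of rule 2 but the environment (word-finally or immediately before a consonant) is not met → [l].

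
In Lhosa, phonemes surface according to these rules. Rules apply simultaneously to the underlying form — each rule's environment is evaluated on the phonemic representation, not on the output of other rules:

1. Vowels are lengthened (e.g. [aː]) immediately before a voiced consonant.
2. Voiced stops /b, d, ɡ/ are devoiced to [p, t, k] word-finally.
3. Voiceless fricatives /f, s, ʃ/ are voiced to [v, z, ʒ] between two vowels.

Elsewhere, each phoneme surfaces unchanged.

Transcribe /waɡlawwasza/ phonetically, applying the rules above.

/w/ (word-initial) is unaffected → [w].
/a/ meets the environment for rule 1 (before a voiced consonant) → [aː].
/ɡ/ (between /a/ and /l/): rule 2 targets it, but not word-finally → unchanged [ɡ].
/l/ stays [l].
/a/ meets the environment for rule 1 (before a voiced consonant) → [aː].
/w/ — not in any rule's target class → [w].
/w/ (between /w/ and /a/) is unaffected → [w].
/a/ (between /w/ and /s/): rule 1 targets it, but not before a voiced consonant → unchanged [a].
/s/ (between /a/ and /z/): rule 3 targets it, but not between two vowels → unchanged [s].
/z/ stays [z].
/a/ (word-final) is in the target of rule 1 but the environment (before a voiced consonant) is not met → [a].

[waːɡlaːwwasza]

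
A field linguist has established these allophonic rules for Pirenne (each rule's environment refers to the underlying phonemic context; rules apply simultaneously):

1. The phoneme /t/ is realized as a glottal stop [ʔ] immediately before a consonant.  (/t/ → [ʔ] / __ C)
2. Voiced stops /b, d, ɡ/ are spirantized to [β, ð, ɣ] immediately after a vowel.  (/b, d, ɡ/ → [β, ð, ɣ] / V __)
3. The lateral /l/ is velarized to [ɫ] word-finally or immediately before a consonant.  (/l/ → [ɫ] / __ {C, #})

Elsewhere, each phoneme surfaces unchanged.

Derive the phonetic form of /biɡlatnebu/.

[biɣlaʔneβu]

/b/ — word-initial; rule 2 does not apply here → [b].
/ɡ/ (between /i/ and /l/) occurs immediately after a vowel → [ɣ] by rule 2.
/l/ (between /ɡ/ and /a/): rule 3 targets it, but not word-finally or immediately before a consonant → unchanged [l].
/t/ meets the environment for rule 1 (immediately before a consonant) → [ʔ].
Rule 2 applies to /b/ (between /e/ and /u/: immediately after a vowel) → [β].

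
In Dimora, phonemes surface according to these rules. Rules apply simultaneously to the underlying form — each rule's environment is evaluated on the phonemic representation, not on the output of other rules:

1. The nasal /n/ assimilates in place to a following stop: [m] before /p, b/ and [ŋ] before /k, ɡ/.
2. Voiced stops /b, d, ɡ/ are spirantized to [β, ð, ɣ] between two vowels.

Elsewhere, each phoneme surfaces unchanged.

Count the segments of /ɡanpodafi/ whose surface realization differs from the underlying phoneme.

2

Segments that undergo a rule: /n/ → [m] (rule 1); /d/ → [ð] (rule 2).
All other segments surface unchanged.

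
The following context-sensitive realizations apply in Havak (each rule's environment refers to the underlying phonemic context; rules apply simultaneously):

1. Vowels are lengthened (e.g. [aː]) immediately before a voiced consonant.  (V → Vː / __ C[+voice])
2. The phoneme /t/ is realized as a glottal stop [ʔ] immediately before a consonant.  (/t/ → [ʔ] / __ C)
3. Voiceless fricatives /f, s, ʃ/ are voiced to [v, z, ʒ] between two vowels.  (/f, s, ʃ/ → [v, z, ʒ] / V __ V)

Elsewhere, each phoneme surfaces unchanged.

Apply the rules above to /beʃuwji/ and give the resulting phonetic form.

[beʒuːwji]

/b/ — not in any rule's target class → [b].
/e/ (between /b/ and /ʃ/) is in the target of rule 1 but the environment (before a voiced consonant) is not met → [e].
/ʃ/ — between /e/ and /u/, between two vowels — surfaces as [ʒ] (rule 3).
/u/ (between /ʃ/ and /w/): before a voiced consonant, so rule 1 applies → [uː].
/w/ — not in any rule's target class → [w].
/j/ (between /w/ and /i/) is unaffected → [j].
/i/ — word-final; rule 1 does not apply here → [i].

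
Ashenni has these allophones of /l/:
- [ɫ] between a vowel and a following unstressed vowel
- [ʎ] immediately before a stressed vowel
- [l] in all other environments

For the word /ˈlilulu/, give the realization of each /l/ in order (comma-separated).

[ʎ], [ɫ], [ɫ]

Occurrence 1 (position 1): immediately before a stressed vowel → [ʎ].
Occurrence 2 (position 3): between a vowel and a following unstressed vowel → [ɫ].
Occurrence 3 (position 5): between a vowel and a following unstressed vowel → [ɫ].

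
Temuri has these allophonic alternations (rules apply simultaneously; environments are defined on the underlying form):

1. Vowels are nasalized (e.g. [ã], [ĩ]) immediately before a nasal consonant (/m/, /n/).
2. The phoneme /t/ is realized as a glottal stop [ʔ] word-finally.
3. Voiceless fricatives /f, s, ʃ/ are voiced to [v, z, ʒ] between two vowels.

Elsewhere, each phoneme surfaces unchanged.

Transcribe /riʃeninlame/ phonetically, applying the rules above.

[riʒẽnĩnlãme]

/r/ (word-initial) is unaffected → [r].
/i/ — between /r/ and /ʃ/; rule 1 does not apply here → [i].
Rule 3 applies to /ʃ/ (between /i/ and /e/: between two vowels) → [ʒ].
Rule 1 applies to /e/ (between /ʃ/ and /n/: before a nasal consonant) → [ẽ].
/n/ stays [n].
Rule 1 applies to /i/ (between /n/ and /n/: before a nasal consonant) → [ĩ].
/n/ stays [n].
/l/ stays [l].
/a/ — between /l/ and /m/, before a nasal consonant — surfaces as [ã] (rule 1).
/m/ (between /a/ and /e/): no rule targets it → [m].
/e/ (word-final) fails the environment for rule 1, so it stays [e].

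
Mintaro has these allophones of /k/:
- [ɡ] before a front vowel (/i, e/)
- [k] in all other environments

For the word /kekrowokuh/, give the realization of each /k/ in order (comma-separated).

[ɡ], [k], [k]

Occurrence 1 (position 1): before a front vowel (/i, e/) → [ɡ].
Occurrence 2 (position 3): no conditioning environment matches → elsewhere allophone [k].
Occurrence 3 (position 8): no conditioning environment matches → elsewhere allophone [k].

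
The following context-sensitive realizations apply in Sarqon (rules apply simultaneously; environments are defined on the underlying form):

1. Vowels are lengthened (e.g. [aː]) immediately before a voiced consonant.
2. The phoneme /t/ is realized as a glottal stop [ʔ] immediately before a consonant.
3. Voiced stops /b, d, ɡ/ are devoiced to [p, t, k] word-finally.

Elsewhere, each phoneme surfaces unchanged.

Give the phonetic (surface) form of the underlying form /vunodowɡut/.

[vuːnoːdoːwɡut]

/u/ — between /v/ and /n/, before a voiced consonant — surfaces as [uː] (rule 1).
/o/ (between /n/ and /d/): before a voiced consonant, so rule 1 applies → [oː].
/d/ (between /o/ and /o/): rule 3 targets it, but not word-finally → unchanged [d].
/o/ — between /d/ and /w/, before a voiced consonant — surfaces as [oː] (rule 1).
/ɡ/ (between /w/ and /u/): rule 3 targets it, but not word-finally → unchanged [ɡ].
/u/ — between /ɡ/ and /t/; rule 1 does not apply here → [u].
/t/ (word-final) is in the target of rule 2 but the environment (immediately before a consonant) is not met → [t].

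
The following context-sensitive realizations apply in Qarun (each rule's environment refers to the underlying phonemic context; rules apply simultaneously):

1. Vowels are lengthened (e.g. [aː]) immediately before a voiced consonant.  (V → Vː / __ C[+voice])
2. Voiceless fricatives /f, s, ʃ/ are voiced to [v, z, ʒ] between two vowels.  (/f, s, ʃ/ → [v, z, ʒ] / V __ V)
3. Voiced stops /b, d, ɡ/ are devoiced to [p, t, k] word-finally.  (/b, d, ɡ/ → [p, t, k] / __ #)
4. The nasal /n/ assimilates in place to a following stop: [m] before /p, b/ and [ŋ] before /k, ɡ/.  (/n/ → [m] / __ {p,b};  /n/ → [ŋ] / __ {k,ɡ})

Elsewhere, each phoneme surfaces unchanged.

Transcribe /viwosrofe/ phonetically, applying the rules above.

[viːwosrove]

/v/ — not in any rule's target class → [v].
Rule 1 applies to /i/ (between /v/ and /w/: before a voiced consonant) → [iː].
/w/ — not in any rule's target class → [w].
/o/ (between /w/ and /s/) fails the environment for rule 1, so it stays [o].
/s/ (between /o/ and /r/): rule 2 targets it, but not between two vowels → unchanged [s].
/r/ (between /s/ and /o/) is unaffected → [r].
/o/ (between /r/ and /f/) fails the environment for rule 1, so it stays [o].
/f/ meets the environment for rule 2 (between two vowels) → [v].
/e/ (word-final) is in the target of rule 1 but the environment (before a voiced consonant) is not met → [e].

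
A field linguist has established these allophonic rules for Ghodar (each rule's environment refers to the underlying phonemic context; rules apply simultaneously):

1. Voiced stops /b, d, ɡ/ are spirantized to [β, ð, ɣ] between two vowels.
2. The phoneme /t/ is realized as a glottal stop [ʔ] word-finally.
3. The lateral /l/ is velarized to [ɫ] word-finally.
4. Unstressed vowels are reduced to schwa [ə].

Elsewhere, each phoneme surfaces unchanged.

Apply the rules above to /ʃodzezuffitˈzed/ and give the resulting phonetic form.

/ʃ/ (word-initial): no rule targets it → [ʃ].
/o/ meets the environment for rule 4 (in an unstressed syllable) → [ə].
/d/ (between /o/ and /z/) fails the environment for rule 1, so it stays [d].
/z/ — not in any rule's target class → [z].
/e/ (between /z/ and /z/): in an unstressed syllable, so rule 4 applies → [ə].
/z/ (between /e/ and /u/): no rule targets it → [z].
/u/ meets the environment for rule 4 (in an unstressed syllable) → [ə].
/f/ — not in any rule's target class → [f].
/f/ (between /f/ and /i/) is unaffected → [f].
Rule 4 applies to /i/ (between /f/ and /t/: in an unstressed syllable) → [ə].
/t/ (between /i/ and /z/) fails the environment for rule 2, so it stays [t].
/z/ stays [z].
/e/ (between /z/ and /d/) is in the target of rule 4 but the environment (in an unstressed syllable) is not met → [e].
/d/ (word-final): rule 1 targets it, but not between two vowels → unchanged [d].

[ʃədzəzəffətˈzed]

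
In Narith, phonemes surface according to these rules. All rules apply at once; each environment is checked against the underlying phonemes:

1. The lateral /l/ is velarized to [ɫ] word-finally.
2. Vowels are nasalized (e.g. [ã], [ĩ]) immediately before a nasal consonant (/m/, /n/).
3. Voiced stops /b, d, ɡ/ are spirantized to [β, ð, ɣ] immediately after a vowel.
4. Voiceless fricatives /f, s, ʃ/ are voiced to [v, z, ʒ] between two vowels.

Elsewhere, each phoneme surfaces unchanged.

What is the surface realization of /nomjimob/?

[nõmjĩmoβ]

/n/ (word-initial): no rule targets it → [n].
/o/ (between /n/ and /m/): before a nasal consonant, so rule 2 applies → [õ].
/m/ — not in any rule's target class → [m].
/j/ — not in any rule's target class → [j].
Rule 2 applies to /i/ (between /j/ and /m/: before a nasal consonant) → [ĩ].
/m/ stays [m].
/o/ — between /m/ and /b/; rule 2 does not apply here → [o].
/b/ (word-final) occurs immediately after a vowel → [β] by rule 3.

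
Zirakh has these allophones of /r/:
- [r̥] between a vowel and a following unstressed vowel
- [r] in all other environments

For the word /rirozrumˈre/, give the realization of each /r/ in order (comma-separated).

Occurrence 1 (position 1): no conditioning environment matches → elsewhere allophone [r].
Occurrence 2 (position 3): between a vowel and a following unstressed vowel → [r̥].
Occurrence 3 (position 6): no conditioning environment matches → elsewhere allophone [r].
Occurrence 4 (position 9): no conditioning environment matches → elsewhere allophone [r].

[r], [r̥], [r], [r]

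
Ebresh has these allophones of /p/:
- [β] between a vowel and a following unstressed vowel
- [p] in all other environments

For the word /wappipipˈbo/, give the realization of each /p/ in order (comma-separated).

Occurrence 1 (position 3): no conditioning environment matches → elsewhere allophone [p].
Occurrence 2 (position 4): no conditioning environment matches → elsewhere allophone [p].
Occurrence 3 (position 6): between a vowel and a following unstressed vowel → [β].
Occurrence 4 (position 8): no conditioning environment matches → elsewhere allophone [p].

[p], [p], [β], [p]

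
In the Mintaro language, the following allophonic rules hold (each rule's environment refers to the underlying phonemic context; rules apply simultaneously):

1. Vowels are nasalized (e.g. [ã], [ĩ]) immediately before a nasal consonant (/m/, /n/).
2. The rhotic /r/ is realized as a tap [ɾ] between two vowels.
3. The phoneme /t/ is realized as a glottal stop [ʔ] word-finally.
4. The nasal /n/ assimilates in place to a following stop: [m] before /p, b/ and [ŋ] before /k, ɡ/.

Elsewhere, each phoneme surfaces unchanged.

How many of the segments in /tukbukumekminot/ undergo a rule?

3

Segments that undergo a rule: /u/ → [ũ] (rule 1); /i/ → [ĩ] (rule 1); /t/ → [ʔ] (rule 3).
All other segments surface unchanged.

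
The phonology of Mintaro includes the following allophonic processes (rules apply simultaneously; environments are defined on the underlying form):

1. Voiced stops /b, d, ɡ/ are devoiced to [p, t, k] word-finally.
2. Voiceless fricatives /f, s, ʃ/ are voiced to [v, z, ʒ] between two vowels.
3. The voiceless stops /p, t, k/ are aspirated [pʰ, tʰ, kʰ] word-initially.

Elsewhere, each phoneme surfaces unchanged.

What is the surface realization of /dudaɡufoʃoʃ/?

/d/ (word-initial) fails the environment for rule 1, so it stays [d].
/u/ — not in any rule's target class → [u].
/d/ (between /u/ and /a/) is in the target of rule 1 but the environment (word-finally) is not met → [d].
/a/ (between /d/ and /ɡ/) is unaffected → [a].
/ɡ/ (between /a/ and /u/): rule 1 targets it, but not word-finally → unchanged [ɡ].
/u/ (between /ɡ/ and /f/) is unaffected → [u].
Rule 2 applies to /f/ (between /u/ and /o/: between two vowels) → [v].
/o/ (between /f/ and /ʃ/) is unaffected → [o].
/ʃ/ — between /o/ and /o/, between two vowels — surfaces as [ʒ] (rule 2).
/o/ (between /ʃ/ and /ʃ/) is unaffected → [o].
/ʃ/ (word-final): rule 2 targets it, but not between two vowels → unchanged [ʃ].

[dudaɡuvoʒoʃ]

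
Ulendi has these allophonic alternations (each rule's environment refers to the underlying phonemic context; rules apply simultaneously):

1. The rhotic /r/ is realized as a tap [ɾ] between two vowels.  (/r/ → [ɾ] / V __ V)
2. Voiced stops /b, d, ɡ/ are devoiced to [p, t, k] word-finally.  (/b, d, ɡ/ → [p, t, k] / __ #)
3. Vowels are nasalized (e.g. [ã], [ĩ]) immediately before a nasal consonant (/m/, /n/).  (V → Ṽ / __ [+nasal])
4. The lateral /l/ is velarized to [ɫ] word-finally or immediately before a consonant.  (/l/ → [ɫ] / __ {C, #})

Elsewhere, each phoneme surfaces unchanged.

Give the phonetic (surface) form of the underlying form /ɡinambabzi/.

/ɡ/ — word-initial; rule 2 does not apply here → [ɡ].
/i/ (between /ɡ/ and /n/) occurs before a nasal consonant → [ĩ] by rule 3.
/n/ (between /i/ and /a/): no rule targets it → [n].
/a/ meets the environment for rule 3 (before a nasal consonant) → [ã].
/m/ — not in any rule's target class → [m].
/b/ (between /m/ and /a/) is in the target of rule 2 but the environment (word-finally) is not met → [b].
/a/ (between /b/ and /b/) is in the target of rule 3 but the environment (before a nasal consonant) is not met → [a].
/b/ (between /a/ and /z/): rule 2 targets it, but not word-finally → unchanged [b].
/z/ (between /b/ and /i/) is unaffected → [z].
/i/ (word-final) is in the target of rule 3 but the environment (before a nasal consonant) is not met → [i].

[ɡĩnãmbabzi]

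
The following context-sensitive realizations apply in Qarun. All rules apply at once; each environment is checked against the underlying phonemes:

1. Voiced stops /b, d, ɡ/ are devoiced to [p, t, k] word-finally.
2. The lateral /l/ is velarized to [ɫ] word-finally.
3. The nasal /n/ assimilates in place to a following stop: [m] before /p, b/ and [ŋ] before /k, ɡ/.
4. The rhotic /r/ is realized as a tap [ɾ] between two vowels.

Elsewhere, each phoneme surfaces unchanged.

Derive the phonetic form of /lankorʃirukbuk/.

[laŋkorʃiɾukbuk]

/l/ (word-initial) fails the environment for rule 2, so it stays [l].
/n/ — between /a/ and /k/, before a labial or velar stop — surfaces as [ŋ] (rule 3).
/r/ (between /o/ and /ʃ/) fails the environment for rule 4, so it stays [r].
/r/ — between /i/ and /u/, between two vowels — surfaces as [ɾ] (rule 4).
/b/ — between /k/ and /u/; rule 1 does not apply here → [b].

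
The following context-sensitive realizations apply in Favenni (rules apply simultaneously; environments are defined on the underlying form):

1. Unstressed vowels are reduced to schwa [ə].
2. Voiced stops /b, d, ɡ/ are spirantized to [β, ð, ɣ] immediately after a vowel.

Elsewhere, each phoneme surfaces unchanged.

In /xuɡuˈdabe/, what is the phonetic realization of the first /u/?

[ə]

/u/ — between /x/ and /ɡ/, in an unstressed syllable — surfaces as [ə] (rule 1).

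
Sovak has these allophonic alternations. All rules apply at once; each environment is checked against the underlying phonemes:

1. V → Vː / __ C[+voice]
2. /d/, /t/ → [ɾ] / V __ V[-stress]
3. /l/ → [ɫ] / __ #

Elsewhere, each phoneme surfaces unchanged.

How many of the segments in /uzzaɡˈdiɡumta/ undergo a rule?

Segments that undergo a rule: /u/ → [uː] (rule 1); /a/ → [aː] (rule 1); /i/ → [iː] (rule 1); /u/ → [uː] (rule 1).
All other segments surface unchanged.

4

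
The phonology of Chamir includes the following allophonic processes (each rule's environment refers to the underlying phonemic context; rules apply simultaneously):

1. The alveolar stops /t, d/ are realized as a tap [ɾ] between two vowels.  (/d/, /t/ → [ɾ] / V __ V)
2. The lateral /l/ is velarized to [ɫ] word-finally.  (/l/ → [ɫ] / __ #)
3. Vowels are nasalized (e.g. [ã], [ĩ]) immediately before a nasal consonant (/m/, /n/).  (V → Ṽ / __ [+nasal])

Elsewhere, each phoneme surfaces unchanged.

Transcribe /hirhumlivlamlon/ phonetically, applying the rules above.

/h/ (word-initial): no rule targets it → [h].
/i/ — between /h/ and /r/; rule 3 does not apply here → [i].
/r/ — not in any rule's target class → [r].
/h/ (between /r/ and /u/) is unaffected → [h].
/u/ meets the environment for rule 3 (before a nasal consonant) → [ũ].
/m/ (between /u/ and /l/) is unaffected → [m].
/l/ (between /m/ and /i/) fails the environment for rule 2, so it stays [l].
/i/ — between /l/ and /v/; rule 3 does not apply here → [i].
/v/ (between /i/ and /l/) is unaffected → [v].
/l/ (between /v/ and /a/): rule 2 targets it, but not word-finally → unchanged [l].
/a/ — between /l/ and /m/, before a nasal consonant — surfaces as [ã] (rule 3).
/m/ — not in any rule's target class → [m].
/l/ (between /m/ and /o/) fails the environment for rule 2, so it stays [l].
/o/ meets the environment for rule 3 (before a nasal consonant) → [õ].
/n/ (word-final) is unaffected → [n].

[hirhũmlivlãmlõn]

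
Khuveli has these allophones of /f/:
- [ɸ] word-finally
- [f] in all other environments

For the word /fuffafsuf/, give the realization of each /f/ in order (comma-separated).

Occurrence 1 (position 1): no conditioning environment matches → elsewhere allophone [f].
Occurrence 2 (position 3): no conditioning environment matches → elsewhere allophone [f].
Occurrence 3 (position 4): no conditioning environment matches → elsewhere allophone [f].
Occurrence 4 (position 6): no conditioning environment matches → elsewhere allophone [f].
Occurrence 5 (position 9): word-finally → [ɸ].

[f], [f], [f], [f], [ɸ]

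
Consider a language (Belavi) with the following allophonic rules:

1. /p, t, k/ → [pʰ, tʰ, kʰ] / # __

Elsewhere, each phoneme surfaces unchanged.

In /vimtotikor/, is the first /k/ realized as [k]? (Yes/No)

/k/ (between /i/ and /o/) fails the environment for rule 1, so it stays [k].
The actual realization is [k], which matches [k].

Yes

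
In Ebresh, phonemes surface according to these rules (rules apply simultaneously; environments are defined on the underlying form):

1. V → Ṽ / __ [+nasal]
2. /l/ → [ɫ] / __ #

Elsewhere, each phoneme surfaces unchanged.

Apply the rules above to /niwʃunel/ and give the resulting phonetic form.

[niwʃũneɫ]

/n/ — not in any rule's target class → [n].
/i/ — between /n/ and /w/; rule 1 does not apply here → [i].
/w/ (between /i/ and /ʃ/) is unaffected → [w].
/ʃ/ (between /w/ and /u/) is unaffected → [ʃ].
/u/ — between /ʃ/ and /n/, before a nasal consonant — surfaces as [ũ] (rule 1).
/n/ stays [n].
/e/ (between /n/ and /l/) fails the environment for rule 1, so it stays [e].
/l/ meets the environment for rule 2 (word-finally) → [ɫ].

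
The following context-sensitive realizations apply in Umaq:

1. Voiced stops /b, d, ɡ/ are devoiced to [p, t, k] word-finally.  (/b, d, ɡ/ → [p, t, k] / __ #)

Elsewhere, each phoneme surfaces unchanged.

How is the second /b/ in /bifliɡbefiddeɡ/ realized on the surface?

/b/ (between /ɡ/ and /e/): rule 1 targets it, but not word-finally → unchanged [b].

[b]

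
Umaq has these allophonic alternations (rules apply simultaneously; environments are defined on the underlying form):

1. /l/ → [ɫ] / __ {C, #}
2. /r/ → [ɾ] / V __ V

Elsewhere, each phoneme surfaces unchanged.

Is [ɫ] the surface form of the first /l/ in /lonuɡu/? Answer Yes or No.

/l/ (word-initial) is in the target of rule 1 but the environment (word-finally or immediately before a consonant) is not met → [l].
The actual realization is [l], not [ɫ].

No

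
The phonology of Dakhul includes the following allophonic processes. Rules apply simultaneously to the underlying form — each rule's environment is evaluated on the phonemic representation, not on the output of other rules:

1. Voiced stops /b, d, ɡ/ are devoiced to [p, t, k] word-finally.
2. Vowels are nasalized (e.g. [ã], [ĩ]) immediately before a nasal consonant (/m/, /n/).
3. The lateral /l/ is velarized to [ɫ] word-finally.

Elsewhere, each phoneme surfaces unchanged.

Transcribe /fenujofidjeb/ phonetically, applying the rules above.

/f/ (word-initial): no rule targets it → [f].
/e/ (between /f/ and /n/): before a nasal consonant, so rule 2 applies → [ẽ].
/n/ (between /e/ and /u/) is unaffected → [n].
/u/ (between /n/ and /j/): rule 2 targets it, but not before a nasal consonant → unchanged [u].
/j/ (between /u/ and /o/) is unaffected → [j].
/o/ (between /j/ and /f/) fails the environment for rule 2, so it stays [o].
/f/ (between /o/ and /i/) is unaffected → [f].
/i/ (between /f/ and /d/) is in the target of rule 2 but the environment (before a nasal consonant) is not met → [i].
/d/ (between /i/ and /j/) fails the environment for rule 1, so it stays [d].
/j/ — not in any rule's target class → [j].
/e/ (between /j/ and /b/) fails the environment for rule 2, so it stays [e].
/b/ meets the environment for rule 1 (word-finally) → [p].

[fẽnujofidjep]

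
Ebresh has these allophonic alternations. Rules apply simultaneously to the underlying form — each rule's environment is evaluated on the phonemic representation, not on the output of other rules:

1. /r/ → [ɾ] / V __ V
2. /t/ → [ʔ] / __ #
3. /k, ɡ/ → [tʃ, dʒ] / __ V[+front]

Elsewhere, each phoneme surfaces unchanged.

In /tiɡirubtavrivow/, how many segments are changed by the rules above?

Segments that undergo a rule: /ɡ/ → [dʒ] (rule 3); /r/ → [ɾ] (rule 1).
All other segments surface unchanged.

2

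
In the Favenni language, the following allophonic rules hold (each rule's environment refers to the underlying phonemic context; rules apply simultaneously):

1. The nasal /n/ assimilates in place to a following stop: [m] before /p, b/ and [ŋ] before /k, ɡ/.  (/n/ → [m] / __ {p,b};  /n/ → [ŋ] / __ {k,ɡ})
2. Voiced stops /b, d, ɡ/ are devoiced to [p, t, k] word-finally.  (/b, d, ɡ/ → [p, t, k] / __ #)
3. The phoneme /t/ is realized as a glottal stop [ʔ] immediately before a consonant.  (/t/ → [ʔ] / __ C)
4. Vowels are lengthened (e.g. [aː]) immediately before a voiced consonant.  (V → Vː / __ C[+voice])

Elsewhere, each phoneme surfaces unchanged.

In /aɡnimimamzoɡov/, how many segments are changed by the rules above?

Segments that undergo a rule: /a/ → [aː] (rule 4); /i/ → [iː] (rule 4); /i/ → [iː] (rule 4); /a/ → [aː] (rule 4); /o/ → [oː] (rule 4); /o/ → [oː] (rule 4).
All other segments surface unchanged.

6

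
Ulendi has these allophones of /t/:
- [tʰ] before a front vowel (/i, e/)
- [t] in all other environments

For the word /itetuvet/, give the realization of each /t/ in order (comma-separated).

[tʰ], [t], [t]

Occurrence 1 (position 2): before a front vowel (/i, e/) → [tʰ].
Occurrence 2 (position 4): no conditioning environment matches → elsewhere allophone [t].
Occurrence 3 (position 8): no conditioning environment matches → elsewhere allophone [t].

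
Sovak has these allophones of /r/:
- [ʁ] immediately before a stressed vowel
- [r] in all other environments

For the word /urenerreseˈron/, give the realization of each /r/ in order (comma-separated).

Occurrence 1 (position 2): no conditioning environment matches → elsewhere allophone [r].
Occurrence 2 (position 6): no conditioning environment matches → elsewhere allophone [r].
Occurrence 3 (position 7): no conditioning environment matches → elsewhere allophone [r].
Occurrence 4 (position 11): immediately before a stressed vowel → [ʁ].

[r], [r], [r], [ʁ]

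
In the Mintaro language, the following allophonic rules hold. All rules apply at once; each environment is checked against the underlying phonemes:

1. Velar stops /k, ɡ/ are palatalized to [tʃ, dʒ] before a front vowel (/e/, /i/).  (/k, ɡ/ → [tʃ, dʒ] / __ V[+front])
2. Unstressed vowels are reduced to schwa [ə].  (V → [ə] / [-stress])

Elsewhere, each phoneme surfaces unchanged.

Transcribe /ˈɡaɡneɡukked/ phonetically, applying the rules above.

/ɡ/ (word-initial) fails the environment for rule 1, so it stays [ɡ].
/a/ (between /ɡ/ and /ɡ/): rule 2 targets it, but not in an unstressed syllable → unchanged [a].
/ɡ/ (between /a/ and /n/) fails the environment for rule 1, so it stays [ɡ].
/e/ — between /n/ and /ɡ/, in an unstressed syllable — surfaces as [ə] (rule 2).
/ɡ/ (between /e/ and /u/): rule 1 targets it, but not before a front vowel → unchanged [ɡ].
/u/ (between /ɡ/ and /k/): in an unstressed syllable, so rule 2 applies → [ə].
/k/ (between /u/ and /k/): rule 1 targets it, but not before a front vowel → unchanged [k].
/k/ (between /k/ and /e/): before a front vowel, so rule 1 applies → [tʃ].
/e/ meets the environment for rule 2 (in an unstressed syllable) → [ə].

[ˈɡaɡnəɡəktʃəd]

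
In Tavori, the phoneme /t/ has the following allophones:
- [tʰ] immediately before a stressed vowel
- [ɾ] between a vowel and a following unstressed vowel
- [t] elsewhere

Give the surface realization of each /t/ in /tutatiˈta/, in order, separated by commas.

[t], [ɾ], [ɾ], [tʰ]

Occurrence 1 (position 1): no conditioning environment matches → elsewhere allophone [t].
Occurrence 2 (position 3): between a vowel and an unstressed vowel → [ɾ].
Occurrence 3 (position 5): between a vowel and an unstressed vowel → [ɾ].
Occurrence 4 (position 7): immediately before a stressed vowel → [tʰ].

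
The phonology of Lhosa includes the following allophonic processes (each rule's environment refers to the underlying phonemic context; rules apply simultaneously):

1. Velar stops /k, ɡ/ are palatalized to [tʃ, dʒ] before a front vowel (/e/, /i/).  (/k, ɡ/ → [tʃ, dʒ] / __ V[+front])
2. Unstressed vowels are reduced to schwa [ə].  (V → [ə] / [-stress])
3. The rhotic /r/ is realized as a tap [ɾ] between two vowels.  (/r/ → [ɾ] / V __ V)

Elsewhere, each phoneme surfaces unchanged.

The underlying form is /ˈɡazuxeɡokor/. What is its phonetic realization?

/ɡ/ (word-initial) is in the target of rule 1 but the environment (before a front vowel) is not met → [ɡ].
/a/ (between /ɡ/ and /z/) is in the target of rule 2 but the environment (in an unstressed syllable) is not met → [a].
/z/ stays [z].
Rule 2 applies to /u/ (between /z/ and /x/: in an unstressed syllable) → [ə].
/x/ (between /u/ and /e/): no rule targets it → [x].
/e/ (between /x/ and /ɡ/) occurs in an unstressed syllable → [ə] by rule 2.
/ɡ/ — between /e/ and /o/; rule 1 does not apply here → [ɡ].
/o/ meets the environment for rule 2 (in an unstressed syllable) → [ə].
/k/ (between /o/ and /o/): rule 1 targets it, but not before a front vowel → unchanged [k].
/o/ — between /k/ and /r/, in an unstressed syllable — surfaces as [ə] (rule 2).
/r/ (word-final): rule 3 targets it, but not between two vowels → unchanged [r].

[ˈɡazəxəɡəkər]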